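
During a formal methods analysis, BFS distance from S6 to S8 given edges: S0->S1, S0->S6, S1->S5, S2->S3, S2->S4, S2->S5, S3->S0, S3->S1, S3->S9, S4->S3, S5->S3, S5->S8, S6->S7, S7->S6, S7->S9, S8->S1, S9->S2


BFS layer-by-layer from S6:
  dist 0: {S6}
  dist 1: {S7}
  dist 2: {S9}
  dist 3: {S2}
  dist 4: {S3, S4, S5}
  dist 5: {S0, S1, S8}
  -> S8 reached at distance 5
Shortest path length = 5

5


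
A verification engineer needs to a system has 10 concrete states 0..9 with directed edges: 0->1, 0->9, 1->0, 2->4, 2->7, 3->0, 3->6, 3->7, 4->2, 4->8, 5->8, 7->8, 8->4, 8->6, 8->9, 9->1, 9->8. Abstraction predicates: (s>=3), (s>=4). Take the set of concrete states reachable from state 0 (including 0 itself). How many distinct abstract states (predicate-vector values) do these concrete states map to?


BFS from 0:
Concrete reachable: {0, 1, 2, 4, 6, 7, 8, 9}
Abstract via predicates (s>=3), (s>=4):
  (0,0) <- {0, 1, 2}
  (1,1) <- {4, 6, 7, 8, 9}
Distinct abstract states = 2

2


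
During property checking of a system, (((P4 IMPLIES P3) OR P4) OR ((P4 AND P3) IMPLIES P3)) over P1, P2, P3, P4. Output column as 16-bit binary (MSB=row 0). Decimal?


Formula: (((P4 IMPLIES P3) OR P4) OR ((P4 AND P3) IMPLIES P3)) over P1, P2, P3, P4 (16 rows)
Evaluate each row (bits = P1,P2,P3,P4, MSB first):
  row 0 [0000]: (((0 IMPLIES 0) OR 0) OR ((0 AND 0) IMPLIES 0)) -> 1
  row 1 [0001]: (((1 IMPLIES 0) OR 1) OR ((1 AND 0) IMPLIES 0)) -> 1
  row 2 [0010]: (((0 IMPLIES 1) OR 0) OR ((0 AND 1) IMPLIES 1)) -> 1
  row 3 [0011]: (((1 IMPLIES 1) OR 1) OR ((1 AND 1) IMPLIES 1)) -> 1
  row 4 [0100]: (((0 IMPLIES 0) OR 0) OR ((0 AND 0) IMPLIES 0)) -> 1
  row 5 [0101]: (((1 IMPLIES 0) OR 1) OR ((1 AND 0) IMPLIES 0)) -> 1
  row 6 [0110]: (((0 IMPLIES 1) OR 0) OR ((0 AND 1) IMPLIES 1)) -> 1
  row 7 [0111]: (((1 IMPLIES 1) OR 1) OR ((1 AND 1) IMPLIES 1)) -> 1
  row 8 [1000]: (((0 IMPLIES 0) OR 0) OR ((0 AND 0) IMPLIES 0)) -> 1
  row 9 [1001]: (((1 IMPLIES 0) OR 1) OR ((1 AND 0) IMPLIES 0)) -> 1
  row 10 [1010]: (((0 IMPLIES 1) OR 0) OR ((0 AND 1) IMPLIES 1)) -> 1
  row 11 [1011]: (((1 IMPLIES 1) OR 1) OR ((1 AND 1) IMPLIES 1)) -> 1
  row 12 [1100]: (((0 IMPLIES 0) OR 0) OR ((0 AND 0) IMPLIES 0)) -> 1
  row 13 [1101]: (((1 IMPLIES 0) OR 1) OR ((1 AND 0) IMPLIES 0)) -> 1
  row 14 [1110]: (((0 IMPLIES 1) OR 0) OR ((0 AND 1) IMPLIES 1)) -> 1
  row 15 [1111]: (((1 IMPLIES 1) OR 1) OR ((1 AND 1) IMPLIES 1)) -> 1
Full result column, 4 rows per line (P1,P2 fixed per line; P3,P4 runs 00..11 left to right):
  rows 0-3 [P1,P2=00]: 1111  = hex F
  rows 4-7 [P1,P2=01]: 1111  = hex F
  rows 8-11 [P1,P2=10]: 1111  = hex F
  rows 12-15 [P1,P2=11]: 1111  = hex F
Output column (row 0 .. row 15) = 1111111111111111
Output column grouped in 4s = 1111 1111 1111 1111 = 0xFFFF
Convert to decimal digit by digit (value = value*16 + digit):
  F -> 15
  15*16 + 15 (F) = 255
  255*16 + 15 (F) = 4095
  4095*16 + 15 (F) = 65535
Decimal = 65535

65535


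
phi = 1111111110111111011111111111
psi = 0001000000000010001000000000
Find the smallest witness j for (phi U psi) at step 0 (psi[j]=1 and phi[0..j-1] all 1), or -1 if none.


(phi U psi) at 0: need smallest j with psi[j]=1 and phi[i]=1 for all i in [0,j).
Scan from step 0:
  step 0: phi=1, psi=0 -> continue
  step 1: phi=1, psi=0 -> continue
  step 2: phi=1, psi=0 -> continue
  step 3: psi=1 and phi held for [0,3) -> witness found
Witness step = 3

3


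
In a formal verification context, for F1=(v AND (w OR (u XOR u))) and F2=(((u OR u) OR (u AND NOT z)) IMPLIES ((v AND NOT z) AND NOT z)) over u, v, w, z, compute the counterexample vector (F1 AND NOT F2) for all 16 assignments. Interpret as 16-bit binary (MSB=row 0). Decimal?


F1 = (v AND (w OR (u XOR u)))
F2 = (((u OR u) OR (u AND NOT z)) IMPLIES ((v AND NOT z) AND NOT z))
Counterexample to F1=>F2 is where F1=1 and F2=0.
Evaluate each row (bits = u,v,w,z, MSB first):
  row 0 [0000]: F1=0 F2=1 -> F1&~F2 -> 0
  row 1 [0001]: F1=0 F2=1 -> F1&~F2 -> 0
  row 2 [0010]: F1=0 F2=1 -> F1&~F2 -> 0
  row 3 [0011]: F1=0 F2=1 -> F1&~F2 -> 0
  row 4 [0100]: F1=0 F2=1 -> F1&~F2 -> 0
  row 5 [0101]: F1=0 F2=1 -> F1&~F2 -> 0
  row 6 [0110]: F1=1 F2=1 -> F1&~F2 -> 0
  row 7 [0111]: F1=1 F2=1 -> F1&~F2 -> 0
  row 8 [1000]: F1=0 F2=0 -> F1&~F2 -> 0
  row 9 [1001]: F1=0 F2=0 -> F1&~F2 -> 0
  row 10 [1010]: F1=0 F2=0 -> F1&~F2 -> 0
  row 11 [1011]: F1=0 F2=0 -> F1&~F2 -> 0
  row 12 [1100]: F1=0 F2=1 -> F1&~F2 -> 0
  row 13 [1101]: F1=0 F2=0 -> F1&~F2 -> 0
  row 14 [1110]: F1=1 F2=1 -> F1&~F2 -> 0
  row 15 [1111]: F1=1 F2=0 -> F1&~F2 -> 1
Full result column, 4 rows per line (u,v fixed per line; w,z runs 00..11 left to right):
  rows 0-3 [u,v=00]: 0000  = hex 0
  rows 4-7 [u,v=01]: 0000  = hex 0
  rows 8-11 [u,v=10]: 0000  = hex 0
  rows 12-15 [u,v=11]: 0001  = hex 1
Counterexample vector (row 0 .. row 15) = 0000000000000001
Output column grouped in 4s = 0000 0000 0000 0001 = 0x0001
Convert to decimal digit by digit (value = value*16 + digit):
  0 -> 0
  0*16 + 0 = 0
  0*16 + 0 = 0
  0*16 + 1 = 1
Decimal = 1

1


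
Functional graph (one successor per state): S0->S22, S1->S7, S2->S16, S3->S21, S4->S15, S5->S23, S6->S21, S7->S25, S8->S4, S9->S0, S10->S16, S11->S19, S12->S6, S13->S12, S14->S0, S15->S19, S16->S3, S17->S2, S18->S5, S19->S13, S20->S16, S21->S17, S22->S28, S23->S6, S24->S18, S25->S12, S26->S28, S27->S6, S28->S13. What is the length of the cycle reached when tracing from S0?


Trace from S0 until a state repeats:
  S0 -> S22 -> S28 -> S13 -> S12 -> S6 -> S21 -> S17 -> S2 -> S16 -> S3 -> S21
S21 first seen at step 6, revisited at step 11.
Cycle length = 11 - 6 = 5

5


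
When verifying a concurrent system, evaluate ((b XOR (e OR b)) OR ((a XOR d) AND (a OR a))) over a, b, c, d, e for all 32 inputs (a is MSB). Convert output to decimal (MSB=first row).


Formula: ((b XOR (e OR b)) OR ((a XOR d) AND (a OR a))) over a, b, c, d, e (32 rows)
Evaluate each row (bits = a,b,c,d,e, MSB first):
  row 0 [00000]: ((0 XOR (0 OR 0)) OR ((0 XOR 0) AND (0 OR 0))) -> 0
  row 1 [00001]: ((0 XOR (1 OR 0)) OR ((0 XOR 0) AND (0 OR 0))) -> 1
  row 2 [00010]: ((0 XOR (0 OR 0)) OR ((0 XOR 1) AND (0 OR 0))) -> 0
  row 3 [00011]: ((0 XOR (1 OR 0)) OR ((0 XOR 1) AND (0 OR 0))) -> 1
  row 4 [00100]: ((0 XOR (0 OR 0)) OR ((0 XOR 0) AND (0 OR 0))) -> 0
  row 5 [00101]: ((0 XOR (1 OR 0)) OR ((0 XOR 0) AND (0 OR 0))) -> 1
  row 6 [00110]: ((0 XOR (0 OR 0)) OR ((0 XOR 1) AND (0 OR 0))) -> 0
  row 7 [00111]: ((0 XOR (1 OR 0)) OR ((0 XOR 1) AND (0 OR 0))) -> 1
  row 8 [01000]: ((1 XOR (0 OR 1)) OR ((0 XOR 0) AND (0 OR 0))) -> 0
  row 9 [01001]: ((1 XOR (1 OR 1)) OR ((0 XOR 0) AND (0 OR 0))) -> 0
  row 10 [01010]: ((1 XOR (0 OR 1)) OR ((0 XOR 1) AND (0 OR 0))) -> 0
  row 11 [01011]: ((1 XOR (1 OR 1)) OR ((0 XOR 1) AND (0 OR 0))) -> 0
  row 12 [01100]: ((1 XOR (0 OR 1)) OR ((0 XOR 0) AND (0 OR 0))) -> 0
  row 13 [01101]: ((1 XOR (1 OR 1)) OR ((0 XOR 0) AND (0 OR 0))) -> 0
  row 14 [01110]: ((1 XOR (0 OR 1)) OR ((0 XOR 1) AND (0 OR 0))) -> 0
  row 15 [01111]: ((1 XOR (1 OR 1)) OR ((0 XOR 1) AND (0 OR 0))) -> 0
  row 16 [10000]: ((0 XOR (0 OR 0)) OR ((1 XOR 0) AND (1 OR 1))) -> 1
  row 17 [10001]: ((0 XOR (1 OR 0)) OR ((1 XOR 0) AND (1 OR 1))) -> 1
  row 18 [10010]: ((0 XOR (0 OR 0)) OR ((1 XOR 1) AND (1 OR 1))) -> 0
  row 19 [10011]: ((0 XOR (1 OR 0)) OR ((1 XOR 1) AND (1 OR 1))) -> 1
  row 20 [10100]: ((0 XOR (0 OR 0)) OR ((1 XOR 0) AND (1 OR 1))) -> 1
  row 21 [10101]: ((0 XOR (1 OR 0)) OR ((1 XOR 0) AND (1 OR 1))) -> 1
  row 22 [10110]: ((0 XOR (0 OR 0)) OR ((1 XOR 1) AND (1 OR 1))) -> 0
  row 23 [10111]: ((0 XOR (1 OR 0)) OR ((1 XOR 1) AND (1 OR 1))) -> 1
  row 24 [11000]: ((1 XOR (0 OR 1)) OR ((1 XOR 0) AND (1 OR 1))) -> 1
  row 25 [11001]: ((1 XOR (1 OR 1)) OR ((1 XOR 0) AND (1 OR 1))) -> 1
  row 26 [11010]: ((1 XOR (0 OR 1)) OR ((1 XOR 1) AND (1 OR 1))) -> 0
  row 27 [11011]: ((1 XOR (1 OR 1)) OR ((1 XOR 1) AND (1 OR 1))) -> 0
  row 28 [11100]: ((1 XOR (0 OR 1)) OR ((1 XOR 0) AND (1 OR 1))) -> 1
  row 29 [11101]: ((1 XOR (1 OR 1)) OR ((1 XOR 0) AND (1 OR 1))) -> 1
  row 30 [11110]: ((1 XOR (0 OR 1)) OR ((1 XOR 1) AND (1 OR 1))) -> 0
  row 31 [11111]: ((1 XOR (1 OR 1)) OR ((1 XOR 1) AND (1 OR 1))) -> 0
Full result column, 4 rows per line (a,b,c fixed per line; d,e runs 00..11 left to right):
  rows 0-3 [a,b,c=000]: 0101  = hex 5
  rows 4-7 [a,b,c=001]: 0101  = hex 5
  rows 8-11 [a,b,c=010]: 0000  = hex 0
  rows 12-15 [a,b,c=011]: 0000  = hex 0
  rows 16-19 [a,b,c=100]: 1101  = hex D
  rows 20-23 [a,b,c=101]: 1101  = hex D
  rows 24-27 [a,b,c=110]: 1100  = hex C
  rows 28-31 [a,b,c=111]: 1100  = hex C
Output column (row 0 .. row 31) = 01010101000000001101110111001100
Output column grouped in 4s = 0101 0101 0000 0000 1101 1101 1100 1100 = 0x5500DDCC
Convert to decimal digit by digit (value = value*16 + digit):
  5 -> 5
  5*16 + 5 = 85
  85*16 + 0 = 1360
  1360*16 + 0 = 21760
  21760*16 + 13 (D) = 348173
  348173*16 + 13 (D) = 5570781
  5570781*16 + 12 (C) = 89132508
  89132508*16 + 12 (C) = 1426120140
Decimal = 1426120140

1426120140


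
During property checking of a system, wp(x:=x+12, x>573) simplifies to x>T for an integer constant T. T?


Formula: wp(x:=E, P) = P[E/x] (substitute E for x in postcondition)
Step 1: Postcondition: x>573
Step 2: Substitute x+12 for x: x+12>573
Step 3: Solve for x: x > 573-12 = 561

561


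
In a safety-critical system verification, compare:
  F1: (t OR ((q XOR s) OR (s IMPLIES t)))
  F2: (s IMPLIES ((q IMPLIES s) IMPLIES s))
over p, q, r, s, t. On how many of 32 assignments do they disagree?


F1 = (t OR ((q XOR s) OR (s IMPLIES t)))
F2 = (s IMPLIES ((q IMPLIES s) IMPLIES s))
Evaluate both on each of 32 rows (bits = p,q,r,s,t):
  row 0 [00000]: F1=1 F2=1 -> 0
  row 1 [00001]: F1=1 F2=1 -> 0
  row 2 [00010]: F1=1 F2=1 -> 0
  row 3 [00011]: F1=1 F2=1 -> 0
  row 4 [00100]: F1=1 F2=1 -> 0
  row 5 [00101]: F1=1 F2=1 -> 0
  row 6 [00110]: F1=1 F2=1 -> 0
  row 7 [00111]: F1=1 F2=1 -> 0
  row 8 [01000]: F1=1 F2=1 -> 0
  row 9 [01001]: F1=1 F2=1 -> 0
  row 10 [01010]: F1=0 F2=1 (differ) -> 1
  row 11 [01011]: F1=1 F2=1 -> 0
  row 12 [01100]: F1=1 F2=1 -> 0
  row 13 [01101]: F1=1 F2=1 -> 0
  row 14 [01110]: F1=0 F2=1 (differ) -> 1
  row 15 [01111]: F1=1 F2=1 -> 0
  row 16 [10000]: F1=1 F2=1 -> 0
  row 17 [10001]: F1=1 F2=1 -> 0
  row 18 [10010]: F1=1 F2=1 -> 0
  row 19 [10011]: F1=1 F2=1 -> 0
  row 20 [10100]: F1=1 F2=1 -> 0
  row 21 [10101]: F1=1 F2=1 -> 0
  row 22 [10110]: F1=1 F2=1 -> 0
  row 23 [10111]: F1=1 F2=1 -> 0
  row 24 [11000]: F1=1 F2=1 -> 0
  row 25 [11001]: F1=1 F2=1 -> 0
  row 26 [11010]: F1=0 F2=1 (differ) -> 1
  row 27 [11011]: F1=1 F2=1 -> 0
  row 28 [11100]: F1=1 F2=1 -> 0
  row 29 [11101]: F1=1 F2=1 -> 0
  row 30 [11110]: F1=0 F2=1 (differ) -> 1
  row 31 [11111]: F1=1 F2=1 -> 0
Full result column, 8 rows per line (p,q fixed per line; r,s,t runs 000..111 left to right):
  rows 0-7 [p,q=00]: 00000000  (ones: 0)
  rows 8-15 [p,q=01]: 00100010  (ones: 2)
  rows 16-23 [p,q=10]: 00000000  (ones: 0)
  rows 24-31 [p,q=11]: 00100010  (ones: 2)
Disagreements = 0+2+0+2 = 4

4


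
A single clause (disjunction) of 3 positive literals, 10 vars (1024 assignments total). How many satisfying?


Step 1: Total=2^10=1024
Step 2: Unsat when all 3 false: 2^7=128
Step 3: Sat=1024-128=896

896


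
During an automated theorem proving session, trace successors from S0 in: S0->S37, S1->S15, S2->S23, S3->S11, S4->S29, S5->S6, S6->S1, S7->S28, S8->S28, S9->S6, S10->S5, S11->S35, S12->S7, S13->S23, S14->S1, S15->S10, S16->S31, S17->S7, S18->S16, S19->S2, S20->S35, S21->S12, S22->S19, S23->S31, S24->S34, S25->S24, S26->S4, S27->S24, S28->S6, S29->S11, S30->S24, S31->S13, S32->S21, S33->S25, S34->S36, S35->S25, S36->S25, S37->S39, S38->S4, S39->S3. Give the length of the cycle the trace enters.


Trace from S0 until a state repeats:
  S0 -> S37 -> S39 -> S3 -> S11 -> S35 -> S25 -> S24 -> S34 -> S36 -> S25
S25 first seen at step 6, revisited at step 10.
Cycle length = 10 - 6 = 4

4


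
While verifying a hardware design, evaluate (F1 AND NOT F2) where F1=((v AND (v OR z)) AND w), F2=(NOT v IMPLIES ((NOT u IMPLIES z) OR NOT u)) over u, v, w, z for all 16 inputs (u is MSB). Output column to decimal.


F1 = ((v AND (v OR z)) AND w)
F2 = (NOT v IMPLIES ((NOT u IMPLIES z) OR NOT u))
Counterexample to F1=>F2 is where F1=1 and F2=0.
Evaluate each row (bits = u,v,w,z, MSB first):
  row 0 [0000]: F1=0 F2=1 -> F1&~F2 -> 0
  row 1 [0001]: F1=0 F2=1 -> F1&~F2 -> 0
  row 2 [0010]: F1=0 F2=1 -> F1&~F2 -> 0
  row 3 [0011]: F1=0 F2=1 -> F1&~F2 -> 0
  row 4 [0100]: F1=0 F2=1 -> F1&~F2 -> 0
  row 5 [0101]: F1=0 F2=1 -> F1&~F2 -> 0
  row 6 [0110]: F1=1 F2=1 -> F1&~F2 -> 0
  row 7 [0111]: F1=1 F2=1 -> F1&~F2 -> 0
  row 8 [1000]: F1=0 F2=1 -> F1&~F2 -> 0
  row 9 [1001]: F1=0 F2=1 -> F1&~F2 -> 0
  row 10 [1010]: F1=0 F2=1 -> F1&~F2 -> 0
  row 11 [1011]: F1=0 F2=1 -> F1&~F2 -> 0
  row 12 [1100]: F1=0 F2=1 -> F1&~F2 -> 0
  row 13 [1101]: F1=0 F2=1 -> F1&~F2 -> 0
  row 14 [1110]: F1=1 F2=1 -> F1&~F2 -> 0
  row 15 [1111]: F1=1 F2=1 -> F1&~F2 -> 0
Full result column, 4 rows per line (u,v fixed per line; w,z runs 00..11 left to right):
  rows 0-3 [u,v=00]: 0000  = hex 0
  rows 4-7 [u,v=01]: 0000  = hex 0
  rows 8-11 [u,v=10]: 0000  = hex 0
  rows 12-15 [u,v=11]: 0000  = hex 0
Counterexample vector (row 0 .. row 15) = 0000000000000000
Output column grouped in 4s = 0000 0000 0000 0000 = 0x0000
Convert to decimal digit by digit (value = value*16 + digit):
  0 -> 0
  0*16 + 0 = 0
  0*16 + 0 = 0
  0*16 + 0 = 0
Decimal = 0

0


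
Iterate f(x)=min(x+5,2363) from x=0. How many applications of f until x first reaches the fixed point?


Step 1: x=0, cap=2363, increment=5
Step 2: x grows by 5 each step until capped at 2363; fixed point is x=2363
Step 3: iterations = ceil(2363/5) = 473

473


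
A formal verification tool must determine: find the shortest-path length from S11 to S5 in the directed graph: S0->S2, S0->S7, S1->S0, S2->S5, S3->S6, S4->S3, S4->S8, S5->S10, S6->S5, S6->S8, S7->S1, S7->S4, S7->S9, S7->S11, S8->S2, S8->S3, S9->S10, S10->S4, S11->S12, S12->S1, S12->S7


BFS layer-by-layer from S11:
  dist 0: {S11}
  dist 1: {S12}
  dist 2: {S1, S7}
  dist 3: {S0, S4, S9}
  dist 4: {S2, S3, S8, S10}
  dist 5: {S5, S6}
  -> S5 reached at distance 5
Shortest path length = 5

5


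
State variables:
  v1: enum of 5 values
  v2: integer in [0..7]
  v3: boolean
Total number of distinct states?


State space = product of domain sizes of all variables.
Domain sizes:
  v1 (enum of 5 values): 5
  v2 (integer in [0..7]): 8
  v3 (boolean): 2
Product = 5 * 8 * 2 = 80

80


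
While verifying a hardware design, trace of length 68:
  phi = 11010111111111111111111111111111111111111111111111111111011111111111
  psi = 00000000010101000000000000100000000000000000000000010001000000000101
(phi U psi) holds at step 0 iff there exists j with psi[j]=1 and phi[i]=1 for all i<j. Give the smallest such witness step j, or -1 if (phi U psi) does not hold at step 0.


(phi U psi) at 0: need smallest j with psi[j]=1 and phi[i]=1 for all i in [0,j).
Scan from step 0:
  step 0: phi=1, psi=0 -> continue
  step 1: phi=1, psi=0 -> continue
  step 2: phi=0 -> phi-prefix broken from here
  step 9: psi=1 but phi already failed -> not a witness
  step 11: psi=1 but phi already failed -> not a witness
  step 13: psi=1 but phi already failed -> not a witness
  step 26: psi=1 but phi already failed -> not a witness
  step 51: psi=1 but phi already failed -> not a witness
  step 55: psi=1 but phi already failed -> not a witness
  step 65: psi=1 but phi already failed -> not a witness
  step 67: psi=1 but phi already failed -> not a witness
  end of trace: no witness -> -1
Witness step = -1

-1


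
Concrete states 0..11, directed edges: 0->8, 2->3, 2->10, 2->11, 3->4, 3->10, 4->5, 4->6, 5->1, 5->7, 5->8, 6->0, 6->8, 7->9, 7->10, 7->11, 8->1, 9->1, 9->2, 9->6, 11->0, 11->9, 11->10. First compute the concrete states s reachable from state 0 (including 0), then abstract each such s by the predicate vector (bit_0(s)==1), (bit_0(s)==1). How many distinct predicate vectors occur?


BFS from 0:
Concrete reachable: {0, 1, 8}
Abstract via predicates (bit_0(s)==1), (bit_0(s)==1):
  (0,0) <- {0, 8}
  (1,1) <- {1}
Distinct abstract states = 2

2


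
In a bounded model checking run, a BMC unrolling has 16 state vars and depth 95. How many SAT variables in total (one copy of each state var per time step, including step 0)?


BMC unrolls to depth k, creating one copy of each state var for steps 0..k.
Step count = 95 + 1 = 96 (steps 0 through 95)
Vars per step = 16
Total = 16 * 96 = 1536

1536


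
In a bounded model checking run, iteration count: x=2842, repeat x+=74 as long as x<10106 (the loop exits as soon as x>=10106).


Step 1: x goes from 2842 toward 10106 by 74; the body runs while x<10106, so iterations = ceil((bound-start)/step)
Step 2: Distance=7264
Step 3: ceil(7264/74)=99

99


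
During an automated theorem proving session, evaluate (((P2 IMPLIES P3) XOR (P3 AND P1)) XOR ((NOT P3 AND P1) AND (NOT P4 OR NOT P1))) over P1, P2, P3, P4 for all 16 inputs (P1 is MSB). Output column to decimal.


Formula: (((P2 IMPLIES P3) XOR (P3 AND P1)) XOR ((NOT P3 AND P1) AND (NOT P4 OR NOT P1))) over P1, P2, P3, P4 (16 rows)
Evaluate each row (bits = P1,P2,P3,P4, MSB first):
  row 0 [0000]: (((0 IMPLIES 0) XOR (0 AND 0)) XOR ((NOT 0 AND 0) AND (NOT 0 OR NOT 0))) -> 1
  row 1 [0001]: (((0 IMPLIES 0) XOR (0 AND 0)) XOR ((NOT 0 AND 0) AND (NOT 1 OR NOT 0))) -> 1
  row 2 [0010]: (((0 IMPLIES 1) XOR (1 AND 0)) XOR ((NOT 1 AND 0) AND (NOT 0 OR NOT 0))) -> 1
  row 3 [0011]: (((0 IMPLIES 1) XOR (1 AND 0)) XOR ((NOT 1 AND 0) AND (NOT 1 OR NOT 0))) -> 1
  row 4 [0100]: (((1 IMPLIES 0) XOR (0 AND 0)) XOR ((NOT 0 AND 0) AND (NOT 0 OR NOT 0))) -> 0
  row 5 [0101]: (((1 IMPLIES 0) XOR (0 AND 0)) XOR ((NOT 0 AND 0) AND (NOT 1 OR NOT 0))) -> 0
  row 6 [0110]: (((1 IMPLIES 1) XOR (1 AND 0)) XOR ((NOT 1 AND 0) AND (NOT 0 OR NOT 0))) -> 1
  row 7 [0111]: (((1 IMPLIES 1) XOR (1 AND 0)) XOR ((NOT 1 AND 0) AND (NOT 1 OR NOT 0))) -> 1
  row 8 [1000]: (((0 IMPLIES 0) XOR (0 AND 1)) XOR ((NOT 0 AND 1) AND (NOT 0 OR NOT 1))) -> 0
  row 9 [1001]: (((0 IMPLIES 0) XOR (0 AND 1)) XOR ((NOT 0 AND 1) AND (NOT 1 OR NOT 1))) -> 1
  row 10 [1010]: (((0 IMPLIES 1) XOR (1 AND 1)) XOR ((NOT 1 AND 1) AND (NOT 0 OR NOT 1))) -> 0
  row 11 [1011]: (((0 IMPLIES 1) XOR (1 AND 1)) XOR ((NOT 1 AND 1) AND (NOT 1 OR NOT 1))) -> 0
  row 12 [1100]: (((1 IMPLIES 0) XOR (0 AND 1)) XOR ((NOT 0 AND 1) AND (NOT 0 OR NOT 1))) -> 1
  row 13 [1101]: (((1 IMPLIES 0) XOR (0 AND 1)) XOR ((NOT 0 AND 1) AND (NOT 1 OR NOT 1))) -> 0
  row 14 [1110]: (((1 IMPLIES 1) XOR (1 AND 1)) XOR ((NOT 1 AND 1) AND (NOT 0 OR NOT 1))) -> 0
  row 15 [1111]: (((1 IMPLIES 1) XOR (1 AND 1)) XOR ((NOT 1 AND 1) AND (NOT 1 OR NOT 1))) -> 0
Full result column, 4 rows per line (P1,P2 fixed per line; P3,P4 runs 00..11 left to right):
  rows 0-3 [P1,P2=00]: 1111  = hex F
  rows 4-7 [P1,P2=01]: 0011  = hex 3
  rows 8-11 [P1,P2=10]: 0100  = hex 4
  rows 12-15 [P1,P2=11]: 1000  = hex 8
Output column (row 0 .. row 15) = 1111001101001000
Output column grouped in 4s = 1111 0011 0100 1000 = 0xF348
Convert to decimal digit by digit (value = value*16 + digit):
  F -> 15
  15*16 + 3 = 243
  243*16 + 4 = 3892
  3892*16 + 8 = 62280
Decimal = 62280

62280


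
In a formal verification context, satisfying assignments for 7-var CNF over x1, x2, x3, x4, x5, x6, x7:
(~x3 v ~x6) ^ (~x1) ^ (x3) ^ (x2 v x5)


CNF with 4 clauses over 7 vars (128 assignments).
An assignment satisfies CNF iff every clause has >=1 true literal.
Check each row (bits = x1,x2,x3,x4,x5,x6,x7; clause T/F shown):
  row 0 [0000000]: clauses=TTFF -> 0
  row 1 [0000001]: clauses=TTFF -> 0
  row 2 [0000010]: clauses=TTFF -> 0
  row 3 [0000011]: clauses=TTFF -> 0
  row 4 [0000100]: clauses=TTFT -> 0
  (every remaining row is evaluated the same way; all 128 results are listed next)
Full result column, 8 rows per line (x1,x2,x3,x4 fixed per line; x5,x6,x7 runs 000..111 left to right):
  rows 0-7 [x1,x2,x3,x4=0000]: 00000000  (ones: 0)
  rows 8-15 [x1,x2,x3,x4=0001]: 00000000  (ones: 0)
  rows 16-23 [x1,x2,x3,x4=0010]: 00001100  (ones: 2)
  rows 24-31 [x1,x2,x3,x4=0011]: 00001100  (ones: 2)
  rows 32-39 [x1,x2,x3,x4=0100]: 00000000  (ones: 0)
  rows 40-47 [x1,x2,x3,x4=0101]: 00000000  (ones: 0)
  rows 48-55 [x1,x2,x3,x4=0110]: 11001100  (ones: 4)
  rows 56-63 [x1,x2,x3,x4=0111]: 11001100  (ones: 4)
  rows 64-71 [x1,x2,x3,x4=1000]: 00000000  (ones: 0)
  rows 72-79 [x1,x2,x3,x4=1001]: 00000000  (ones: 0)
  rows 80-87 [x1,x2,x3,x4=1010]: 00000000  (ones: 0)
  rows 88-95 [x1,x2,x3,x4=1011]: 00000000  (ones: 0)
  rows 96-103 [x1,x2,x3,x4=1100]: 00000000  (ones: 0)
  rows 104-111 [x1,x2,x3,x4=1101]: 00000000  (ones: 0)
  rows 112-119 [x1,x2,x3,x4=1110]: 00000000  (ones: 0)
  rows 120-127 [x1,x2,x3,x4=1111]: 00000000  (ones: 0)
Satisfying assignments = 0+0+2+2+0+0+4+4+0+0+0+0+0+0+0+0 = 12

12


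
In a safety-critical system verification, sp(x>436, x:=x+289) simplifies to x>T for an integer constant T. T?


Formula: sp(P, x:=E) = exists old_x. (x = E[old_x/x]) AND P[old_x/x] (old_x is the value of x before the assignment; eliminate old_x by solving x = E[old_x/x] for old_x)
Step 1: Precondition P: x>436, i.e. old_x > 436
Step 2: Assignment gives x = old_x + 289, so old_x = x - 289
Step 3: Substitute into P: x - 289 > 436
Step 4: Simplify: x > 436+289 = 725

725


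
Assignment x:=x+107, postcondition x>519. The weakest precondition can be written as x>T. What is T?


Formula: wp(x:=E, P) = P[E/x] (substitute E for x in postcondition)
Step 1: Postcondition: x>519
Step 2: Substitute x+107 for x: x+107>519
Step 3: Solve for x: x > 519-107 = 412

412


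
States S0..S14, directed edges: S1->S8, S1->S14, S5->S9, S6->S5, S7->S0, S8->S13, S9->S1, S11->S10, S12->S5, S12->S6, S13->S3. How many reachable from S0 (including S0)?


BFS from S0:
  layer 0: {S0}
Reachable set: {S0}
Count = 1

1


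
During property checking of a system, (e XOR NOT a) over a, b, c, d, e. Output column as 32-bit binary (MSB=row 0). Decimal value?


Formula: (e XOR NOT a) over a, b, c, d, e (32 rows)
Evaluate each row (bits = a,b,c,d,e, MSB first):
  row 0 [00000]: (0 XOR NOT 0) -> 1
  row 1 [00001]: (1 XOR NOT 0) -> 0
  row 2 [00010]: (0 XOR NOT 0) -> 1
  row 3 [00011]: (1 XOR NOT 0) -> 0
  row 4 [00100]: (0 XOR NOT 0) -> 1
  row 5 [00101]: (1 XOR NOT 0) -> 0
  row 6 [00110]: (0 XOR NOT 0) -> 1
  row 7 [00111]: (1 XOR NOT 0) -> 0
  row 8 [01000]: (0 XOR NOT 0) -> 1
  row 9 [01001]: (1 XOR NOT 0) -> 0
  row 10 [01010]: (0 XOR NOT 0) -> 1
  row 11 [01011]: (1 XOR NOT 0) -> 0
  row 12 [01100]: (0 XOR NOT 0) -> 1
  row 13 [01101]: (1 XOR NOT 0) -> 0
  row 14 [01110]: (0 XOR NOT 0) -> 1
  row 15 [01111]: (1 XOR NOT 0) -> 0
  row 16 [10000]: (0 XOR NOT 1) -> 0
  row 17 [10001]: (1 XOR NOT 1) -> 1
  row 18 [10010]: (0 XOR NOT 1) -> 0
  row 19 [10011]: (1 XOR NOT 1) -> 1
  row 20 [10100]: (0 XOR NOT 1) -> 0
  row 21 [10101]: (1 XOR NOT 1) -> 1
  row 22 [10110]: (0 XOR NOT 1) -> 0
  row 23 [10111]: (1 XOR NOT 1) -> 1
  row 24 [11000]: (0 XOR NOT 1) -> 0
  row 25 [11001]: (1 XOR NOT 1) -> 1
  row 26 [11010]: (0 XOR NOT 1) -> 0
  row 27 [11011]: (1 XOR NOT 1) -> 1
  row 28 [11100]: (0 XOR NOT 1) -> 0
  row 29 [11101]: (1 XOR NOT 1) -> 1
  row 30 [11110]: (0 XOR NOT 1) -> 0
  row 31 [11111]: (1 XOR NOT 1) -> 1
Full result column, 4 rows per line (a,b,c fixed per line; d,e runs 00..11 left to right):
  rows 0-3 [a,b,c=000]: 1010  = hex A
  rows 4-7 [a,b,c=001]: 1010  = hex A
  rows 8-11 [a,b,c=010]: 1010  = hex A
  rows 12-15 [a,b,c=011]: 1010  = hex A
  rows 16-19 [a,b,c=100]: 0101  = hex 5
  rows 20-23 [a,b,c=101]: 0101  = hex 5
  rows 24-27 [a,b,c=110]: 0101  = hex 5
  rows 28-31 [a,b,c=111]: 0101  = hex 5
Output column (row 0 .. row 31) = 10101010101010100101010101010101
Output column grouped in 4s = 1010 1010 1010 1010 0101 0101 0101 0101 = 0xAAAA5555
Convert to decimal digit by digit (value = value*16 + digit):
  A -> 10
  10*16 + 10 (A) = 170
  170*16 + 10 (A) = 2730
  2730*16 + 10 (A) = 43690
  43690*16 + 5 = 699045
  699045*16 + 5 = 11184725
  11184725*16 + 5 = 178955605
  178955605*16 + 5 = 2863289685
Decimal = 2863289685

2863289685


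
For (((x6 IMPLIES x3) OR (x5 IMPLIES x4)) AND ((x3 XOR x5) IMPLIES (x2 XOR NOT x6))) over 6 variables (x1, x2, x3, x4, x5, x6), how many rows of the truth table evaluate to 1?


Formula: (((x6 IMPLIES x3) OR (x5 IMPLIES x4)) AND ((x3 XOR x5) IMPLIES (x2 XOR NOT x6))) over 6 vars (64 rows)
Evaluate each row (x1, x2, x3, x4, x5, x6 as bits, MSB first):
  row 0 [000000]: (((0 IMPLIES 0) OR (0 IMPLIES 0)) AND ((0 XOR 0) IMPLIES (0 XOR NOT 0))) -> 1
  row 1 [000001]: (((1 IMPLIES 0) OR (0 IMPLIES 0)) AND ((0 XOR 0) IMPLIES (0 XOR NOT 1))) -> 1
  row 2 [000010]: (((0 IMPLIES 0) OR (1 IMPLIES 0)) AND ((0 XOR 1) IMPLIES (0 XOR NOT 0))) -> 1
  row 3 [000011]: (((1 IMPLIES 0) OR (1 IMPLIES 0)) AND ((0 XOR 1) IMPLIES (0 XOR NOT 1))) -> 0
  row 4 [000100]: (((0 IMPLIES 0) OR (0 IMPLIES 1)) AND ((0 XOR 0) IMPLIES (0 XOR NOT 0))) -> 1
  (every remaining row is evaluated the same way; all 64 results are listed next)
Full result column, 8 rows per line (x1,x2,x3 fixed per line; x4,x5,x6 runs 000..111 left to right):
  rows 0-7 [x1,x2,x3=000]: 11101110  (ones: 6)
  rows 8-15 [x1,x2,x3=001]: 10111011  (ones: 6)
  rows 16-23 [x1,x2,x3=010]: 11001101  (ones: 5)
  rows 24-31 [x1,x2,x3=011]: 01110111  (ones: 6)
  rows 32-39 [x1,x2,x3=100]: 11101110  (ones: 6)
  rows 40-47 [x1,x2,x3=101]: 10111011  (ones: 6)
  rows 48-55 [x1,x2,x3=110]: 11001101  (ones: 5)
  rows 56-63 [x1,x2,x3=111]: 01110111  (ones: 6)
Count of 1-rows = 6+6+5+6+6+6+5+6 = 46

46


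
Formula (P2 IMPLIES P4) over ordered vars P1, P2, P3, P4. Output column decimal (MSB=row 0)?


Formula: (P2 IMPLIES P4) over P1, P2, P3, P4 (16 rows)
Evaluate each row (bits = P1,P2,P3,P4, MSB first):
  row 0 [0000]: (0 IMPLIES 0) -> 1
  row 1 [0001]: (0 IMPLIES 1) -> 1
  row 2 [0010]: (0 IMPLIES 0) -> 1
  row 3 [0011]: (0 IMPLIES 1) -> 1
  row 4 [0100]: (1 IMPLIES 0) -> 0
  row 5 [0101]: (1 IMPLIES 1) -> 1
  row 6 [0110]: (1 IMPLIES 0) -> 0
  row 7 [0111]: (1 IMPLIES 1) -> 1
  row 8 [1000]: (0 IMPLIES 0) -> 1
  row 9 [1001]: (0 IMPLIES 1) -> 1
  row 10 [1010]: (0 IMPLIES 0) -> 1
  row 11 [1011]: (0 IMPLIES 1) -> 1
  row 12 [1100]: (1 IMPLIES 0) -> 0
  row 13 [1101]: (1 IMPLIES 1) -> 1
  row 14 [1110]: (1 IMPLIES 0) -> 0
  row 15 [1111]: (1 IMPLIES 1) -> 1
Full result column, 4 rows per line (P1,P2 fixed per line; P3,P4 runs 00..11 left to right):
  rows 0-3 [P1,P2=00]: 1111  = hex F
  rows 4-7 [P1,P2=01]: 0101  = hex 5
  rows 8-11 [P1,P2=10]: 1111  = hex F
  rows 12-15 [P1,P2=11]: 0101  = hex 5
Output column (row 0 .. row 15) = 1111010111110101
Output column grouped in 4s = 1111 0101 1111 0101 = 0xF5F5
Convert to decimal digit by digit (value = value*16 + digit):
  F -> 15
  15*16 + 5 = 245
  245*16 + 15 (F) = 3935
  3935*16 + 5 = 62965
Decimal = 62965

62965


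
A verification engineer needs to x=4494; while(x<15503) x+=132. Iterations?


Step 1: x goes from 4494 toward 15503 by 132; the body runs while x<15503, so iterations = ceil((bound-start)/step)
Step 2: Distance=11009
Step 3: ceil(11009/132)=84

84


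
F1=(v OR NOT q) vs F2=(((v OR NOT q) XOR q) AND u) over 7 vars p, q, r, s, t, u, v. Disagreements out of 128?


F1 = (v OR NOT q)
F2 = (((v OR NOT q) XOR q) AND u)
Evaluate both on each of 128 rows (bits = p,q,r,s,t,u,v):
  row 0 [0000000]: F1=1 F2=0 (differ) -> 1
  row 1 [0000001]: F1=1 F2=0 (differ) -> 1
  row 2 [0000010]: F1=1 F2=1 -> 0
  row 3 [0000011]: F1=1 F2=1 -> 0
  row 4 [0000100]: F1=1 F2=0 (differ) -> 1
  (every remaining row is evaluated the same way; all 128 results are listed next)
Full result column, 8 rows per line (p,q,r,s fixed per line; t,u,v runs 000..111 left to right):
  rows 0-7 [p,q,r,s=0000]: 11001100  (ones: 4)
  rows 8-15 [p,q,r,s=0001]: 11001100  (ones: 4)
  rows 16-23 [p,q,r,s=0010]: 11001100  (ones: 4)
  rows 24-31 [p,q,r,s=0011]: 11001100  (ones: 4)
  rows 32-39 [p,q,r,s=0100]: 01110111  (ones: 6)
  rows 40-47 [p,q,r,s=0101]: 01110111  (ones: 6)
  rows 48-55 [p,q,r,s=0110]: 01110111  (ones: 6)
  rows 56-63 [p,q,r,s=0111]: 01110111  (ones: 6)
  rows 64-71 [p,q,r,s=1000]: 11001100  (ones: 4)
  rows 72-79 [p,q,r,s=1001]: 11001100  (ones: 4)
  rows 80-87 [p,q,r,s=1010]: 11001100  (ones: 4)
  rows 88-95 [p,q,r,s=1011]: 11001100  (ones: 4)
  rows 96-103 [p,q,r,s=1100]: 01110111  (ones: 6)
  rows 104-111 [p,q,r,s=1101]: 01110111  (ones: 6)
  rows 112-119 [p,q,r,s=1110]: 01110111  (ones: 6)
  rows 120-127 [p,q,r,s=1111]: 01110111  (ones: 6)
Disagreements = 4+4+4+4+6+6+6+6+4+4+4+4+6+6+6+6 = 80

80


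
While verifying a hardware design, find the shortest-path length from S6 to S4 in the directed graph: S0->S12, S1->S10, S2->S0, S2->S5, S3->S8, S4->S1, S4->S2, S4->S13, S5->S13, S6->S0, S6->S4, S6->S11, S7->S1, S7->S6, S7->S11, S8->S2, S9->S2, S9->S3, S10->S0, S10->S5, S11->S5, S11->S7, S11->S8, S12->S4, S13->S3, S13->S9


BFS layer-by-layer from S6:
  dist 0: {S6}
  dist 1: {S0, S4, S11}
  -> S4 reached at distance 1
Shortest path length = 1

1


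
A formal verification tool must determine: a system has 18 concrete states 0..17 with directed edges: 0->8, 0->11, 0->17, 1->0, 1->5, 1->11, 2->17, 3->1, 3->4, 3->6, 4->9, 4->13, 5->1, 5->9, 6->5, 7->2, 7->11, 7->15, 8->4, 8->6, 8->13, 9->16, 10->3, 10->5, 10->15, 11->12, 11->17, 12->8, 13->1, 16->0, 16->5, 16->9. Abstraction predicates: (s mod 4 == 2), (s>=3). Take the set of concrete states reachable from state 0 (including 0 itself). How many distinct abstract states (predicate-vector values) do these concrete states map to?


BFS from 0:
Concrete reachable: {0, 1, 4, 5, 6, 8, 9, 11, 12, 13, 16, 17}
Abstract via predicates (s mod 4 == 2), (s>=3):
  (0,0) <- {0, 1}
  (0,1) <- {4, 5, 8, 9, 11, 12, 13, 16, 17}
  (1,1) <- {6}
Distinct abstract states = 3

3


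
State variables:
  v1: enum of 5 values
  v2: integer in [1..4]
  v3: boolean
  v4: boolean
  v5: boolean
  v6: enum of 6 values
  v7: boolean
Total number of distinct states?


State space = product of domain sizes of all variables.
Domain sizes:
  v1 (enum of 5 values): 5
  v2 (integer in [1..4]): 4
  v3 (boolean): 2
  v4 (boolean): 2
  v5 (boolean): 2
  v6 (enum of 6 values): 6
  v7 (boolean): 2
Product = 5 * 4 * 2 * 2 * 2 * 6 * 2 = 1920

1920


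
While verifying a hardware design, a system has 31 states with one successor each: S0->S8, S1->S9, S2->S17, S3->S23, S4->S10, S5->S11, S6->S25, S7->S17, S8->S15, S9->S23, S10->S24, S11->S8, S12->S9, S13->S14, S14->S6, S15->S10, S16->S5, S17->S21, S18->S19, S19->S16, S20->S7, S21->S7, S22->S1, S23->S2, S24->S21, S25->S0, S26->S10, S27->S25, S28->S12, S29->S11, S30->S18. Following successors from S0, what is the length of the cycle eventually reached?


Trace from S0 until a state repeats:
  S0 -> S8 -> S15 -> S10 -> S24 -> S21 -> S7 -> S17 -> S21
S21 first seen at step 5, revisited at step 8.
Cycle length = 8 - 5 = 3

3


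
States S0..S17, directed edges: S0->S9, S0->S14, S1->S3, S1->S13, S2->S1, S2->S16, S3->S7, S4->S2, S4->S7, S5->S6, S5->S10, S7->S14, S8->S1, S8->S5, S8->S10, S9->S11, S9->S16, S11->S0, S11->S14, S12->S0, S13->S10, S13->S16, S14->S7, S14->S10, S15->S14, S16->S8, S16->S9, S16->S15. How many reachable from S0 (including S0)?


BFS from S0:
  layer 0: {S0}
  layer 1: {S9, S14}
  layer 2: {S7, S10, S11, S16}
  layer 3: {S8, S15}
  layer 4: {S1, S5}
  layer 5: {S3, S6, S13}
Reachable set: {S0, S1, S3, S5, S6, S7, S8, S9, S10, S11, S13, S14, S15, S16}
Count = 14

14


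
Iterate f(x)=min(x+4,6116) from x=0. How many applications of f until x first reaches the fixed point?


Step 1: x=0, cap=6116, increment=4
Step 2: x grows by 4 each step until capped at 6116; fixed point is x=6116
Step 3: iterations = ceil(6116/4) = 1529

1529


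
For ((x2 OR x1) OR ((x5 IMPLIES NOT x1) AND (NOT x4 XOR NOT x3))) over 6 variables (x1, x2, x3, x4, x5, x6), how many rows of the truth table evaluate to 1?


Formula: ((x2 OR x1) OR ((x5 IMPLIES NOT x1) AND (NOT x4 XOR NOT x3))) over 6 vars (64 rows)
Evaluate each row (x1, x2, x3, x4, x5, x6 as bits, MSB first):
  row 0 [000000]: ((0 OR 0) OR ((0 IMPLIES NOT 0) AND (NOT 0 XOR NOT 0))) -> 0
  row 1 [000001]: ((0 OR 0) OR ((0 IMPLIES NOT 0) AND (NOT 0 XOR NOT 0))) -> 0
  row 2 [000010]: ((0 OR 0) OR ((1 IMPLIES NOT 0) AND (NOT 0 XOR NOT 0))) -> 0
  row 3 [000011]: ((0 OR 0) OR ((1 IMPLIES NOT 0) AND (NOT 0 XOR NOT 0))) -> 0
  row 4 [000100]: ((0 OR 0) OR ((0 IMPLIES NOT 0) AND (NOT 1 XOR NOT 0))) -> 1
  (every remaining row is evaluated the same way; all 64 results are listed next)
Full result column, 8 rows per line (x1,x2,x3 fixed per line; x4,x5,x6 runs 000..111 left to right):
  rows 0-7 [x1,x2,x3=000]: 00001111  (ones: 4)
  rows 8-15 [x1,x2,x3=001]: 11110000  (ones: 4)
  rows 16-23 [x1,x2,x3=010]: 11111111  (ones: 8)
  rows 24-31 [x1,x2,x3=011]: 11111111  (ones: 8)
  rows 32-39 [x1,x2,x3=100]: 11111111  (ones: 8)
  rows 40-47 [x1,x2,x3=101]: 11111111  (ones: 8)
  rows 48-55 [x1,x2,x3=110]: 11111111  (ones: 8)
  rows 56-63 [x1,x2,x3=111]: 11111111  (ones: 8)
Count of 1-rows = 4+4+8+8+8+8+8+8 = 56

56


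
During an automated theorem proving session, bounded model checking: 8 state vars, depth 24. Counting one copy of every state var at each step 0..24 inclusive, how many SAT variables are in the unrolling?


BMC unrolls to depth k, creating one copy of each state var for steps 0..k.
Step count = 24 + 1 = 25 (steps 0 through 24)
Vars per step = 8
Total = 8 * 25 = 200

200


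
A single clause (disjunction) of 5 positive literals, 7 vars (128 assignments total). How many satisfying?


Step 1: Total=2^7=128
Step 2: Unsat when all 5 false: 2^2=4
Step 3: Sat=128-4=124

124


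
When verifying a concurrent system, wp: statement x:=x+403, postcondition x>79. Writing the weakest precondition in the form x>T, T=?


Formula: wp(x:=E, P) = P[E/x] (substitute E for x in postcondition)
Step 1: Postcondition: x>79
Step 2: Substitute x+403 for x: x+403>79
Step 3: Solve for x: x > 79-403 = -324

-324


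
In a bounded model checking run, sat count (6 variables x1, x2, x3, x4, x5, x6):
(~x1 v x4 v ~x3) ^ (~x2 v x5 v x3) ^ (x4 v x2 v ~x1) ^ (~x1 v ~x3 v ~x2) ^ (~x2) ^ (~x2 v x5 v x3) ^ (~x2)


CNF with 7 clauses over 6 vars (64 assignments).
An assignment satisfies CNF iff every clause has >=1 true literal.
Check each row (bits = x1,x2,x3,x4,x5,x6; clause T/F shown):
  row 0 [000000]: clauses=TTTTTTT -> 1
  row 1 [000001]: clauses=TTTTTTT -> 1
  row 2 [000010]: clauses=TTTTTTT -> 1
  row 3 [000011]: clauses=TTTTTTT -> 1
  row 4 [000100]: clauses=TTTTTTT -> 1
  (every remaining row is evaluated the same way; all 64 results are listed next)
Full result column, 8 rows per line (x1,x2,x3 fixed per line; x4,x5,x6 runs 000..111 left to right):
  rows 0-7 [x1,x2,x3=000]: 11111111  (ones: 8)
  rows 8-15 [x1,x2,x3=001]: 11111111  (ones: 8)
  rows 16-23 [x1,x2,x3=010]: 00000000  (ones: 0)
  rows 24-31 [x1,x2,x3=011]: 00000000  (ones: 0)
  rows 32-39 [x1,x2,x3=100]: 00001111  (ones: 4)
  rows 40-47 [x1,x2,x3=101]: 00001111  (ones: 4)
  rows 48-55 [x1,x2,x3=110]: 00000000  (ones: 0)
  rows 56-63 [x1,x2,x3=111]: 00000000  (ones: 0)
Satisfying assignments = 8+8+0+0+4+4+0+0 = 24

24


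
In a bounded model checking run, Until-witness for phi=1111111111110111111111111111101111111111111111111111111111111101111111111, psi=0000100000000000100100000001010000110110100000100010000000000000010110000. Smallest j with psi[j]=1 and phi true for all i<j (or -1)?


(phi U psi) at 0: need smallest j with psi[j]=1 and phi[i]=1 for all i in [0,j).
Scan from step 0:
  step 0: phi=1, psi=0 -> continue
  step 1: phi=1, psi=0 -> continue
  step 2: phi=1, psi=0 -> continue
  step 3: phi=1, psi=0 -> continue
  step 4: psi=1 and phi held for [0,4) -> witness found
Witness step = 4

4


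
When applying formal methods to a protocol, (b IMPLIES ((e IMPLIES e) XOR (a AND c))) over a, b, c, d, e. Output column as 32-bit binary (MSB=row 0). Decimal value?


Formula: (b IMPLIES ((e IMPLIES e) XOR (a AND c))) over a, b, c, d, e (32 rows)
Evaluate each row (bits = a,b,c,d,e, MSB first):
  row 0 [00000]: (0 IMPLIES ((0 IMPLIES 0) XOR (0 AND 0))) -> 1
  row 1 [00001]: (0 IMPLIES ((1 IMPLIES 1) XOR (0 AND 0))) -> 1
  row 2 [00010]: (0 IMPLIES ((0 IMPLIES 0) XOR (0 AND 0))) -> 1
  row 3 [00011]: (0 IMPLIES ((1 IMPLIES 1) XOR (0 AND 0))) -> 1
  row 4 [00100]: (0 IMPLIES ((0 IMPLIES 0) XOR (0 AND 1))) -> 1
  row 5 [00101]: (0 IMPLIES ((1 IMPLIES 1) XOR (0 AND 1))) -> 1
  row 6 [00110]: (0 IMPLIES ((0 IMPLIES 0) XOR (0 AND 1))) -> 1
  row 7 [00111]: (0 IMPLIES ((1 IMPLIES 1) XOR (0 AND 1))) -> 1
  row 8 [01000]: (1 IMPLIES ((0 IMPLIES 0) XOR (0 AND 0))) -> 1
  row 9 [01001]: (1 IMPLIES ((1 IMPLIES 1) XOR (0 AND 0))) -> 1
  row 10 [01010]: (1 IMPLIES ((0 IMPLIES 0) XOR (0 AND 0))) -> 1
  row 11 [01011]: (1 IMPLIES ((1 IMPLIES 1) XOR (0 AND 0))) -> 1
  row 12 [01100]: (1 IMPLIES ((0 IMPLIES 0) XOR (0 AND 1))) -> 1
  row 13 [01101]: (1 IMPLIES ((1 IMPLIES 1) XOR (0 AND 1))) -> 1
  row 14 [01110]: (1 IMPLIES ((0 IMPLIES 0) XOR (0 AND 1))) -> 1
  row 15 [01111]: (1 IMPLIES ((1 IMPLIES 1) XOR (0 AND 1))) -> 1
  row 16 [10000]: (0 IMPLIES ((0 IMPLIES 0) XOR (1 AND 0))) -> 1
  row 17 [10001]: (0 IMPLIES ((1 IMPLIES 1) XOR (1 AND 0))) -> 1
  row 18 [10010]: (0 IMPLIES ((0 IMPLIES 0) XOR (1 AND 0))) -> 1
  row 19 [10011]: (0 IMPLIES ((1 IMPLIES 1) XOR (1 AND 0))) -> 1
  row 20 [10100]: (0 IMPLIES ((0 IMPLIES 0) XOR (1 AND 1))) -> 1
  row 21 [10101]: (0 IMPLIES ((1 IMPLIES 1) XOR (1 AND 1))) -> 1
  row 22 [10110]: (0 IMPLIES ((0 IMPLIES 0) XOR (1 AND 1))) -> 1
  row 23 [10111]: (0 IMPLIES ((1 IMPLIES 1) XOR (1 AND 1))) -> 1
  row 24 [11000]: (1 IMPLIES ((0 IMPLIES 0) XOR (1 AND 0))) -> 1
  row 25 [11001]: (1 IMPLIES ((1 IMPLIES 1) XOR (1 AND 0))) -> 1
  row 26 [11010]: (1 IMPLIES ((0 IMPLIES 0) XOR (1 AND 0))) -> 1
  row 27 [11011]: (1 IMPLIES ((1 IMPLIES 1) XOR (1 AND 0))) -> 1
  row 28 [11100]: (1 IMPLIES ((0 IMPLIES 0) XOR (1 AND 1))) -> 0
  row 29 [11101]: (1 IMPLIES ((1 IMPLIES 1) XOR (1 AND 1))) -> 0
  row 30 [11110]: (1 IMPLIES ((0 IMPLIES 0) XOR (1 AND 1))) -> 0
  row 31 [11111]: (1 IMPLIES ((1 IMPLIES 1) XOR (1 AND 1))) -> 0
Full result column, 4 rows per line (a,b,c fixed per line; d,e runs 00..11 left to right):
  rows 0-3 [a,b,c=000]: 1111  = hex F
  rows 4-7 [a,b,c=001]: 1111  = hex F
  rows 8-11 [a,b,c=010]: 1111  = hex F
  rows 12-15 [a,b,c=011]: 1111  = hex F
  rows 16-19 [a,b,c=100]: 1111  = hex F
  rows 20-23 [a,b,c=101]: 1111  = hex F
  rows 24-27 [a,b,c=110]: 1111  = hex F
  rows 28-31 [a,b,c=111]: 0000  = hex 0
Output column (row 0 .. row 31) = 11111111111111111111111111110000
Output column grouped in 4s = 1111 1111 1111 1111 1111 1111 1111 0000 = 0xFFFFFFF0
Convert to decimal digit by digit (value = value*16 + digit):
  F -> 15
  15*16 + 15 (F) = 255
  255*16 + 15 (F) = 4095
  4095*16 + 15 (F) = 65535
  65535*16 + 15 (F) = 1048575
  1048575*16 + 15 (F) = 16777215
  16777215*16 + 15 (F) = 268435455
  268435455*16 + 0 = 4294967280
Decimal = 4294967280

4294967280


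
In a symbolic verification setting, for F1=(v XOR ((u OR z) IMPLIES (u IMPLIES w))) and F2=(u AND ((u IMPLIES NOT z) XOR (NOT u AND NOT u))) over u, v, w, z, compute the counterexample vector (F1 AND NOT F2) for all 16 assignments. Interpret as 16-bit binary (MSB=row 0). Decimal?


F1 = (v XOR ((u OR z) IMPLIES (u IMPLIES w)))
F2 = (u AND ((u IMPLIES NOT z) XOR (NOT u AND NOT u)))
Counterexample to F1=>F2 is where F1=1 and F2=0.
Evaluate each row (bits = u,v,w,z, MSB first):
  row 0 [0000]: F1=1 F2=0 -> F1&~F2 -> 1
  row 1 [0001]: F1=1 F2=0 -> F1&~F2 -> 1
  row 2 [0010]: F1=1 F2=0 -> F1&~F2 -> 1
  row 3 [0011]: F1=1 F2=0 -> F1&~F2 -> 1
  row 4 [0100]: F1=0 F2=0 -> F1&~F2 -> 0
  row 5 [0101]: F1=0 F2=0 -> F1&~F2 -> 0
  row 6 [0110]: F1=0 F2=0 -> F1&~F2 -> 0
  row 7 [0111]: F1=0 F2=0 -> F1&~F2 -> 0
  row 8 [1000]: F1=0 F2=1 -> F1&~F2 -> 0
  row 9 [1001]: F1=0 F2=0 -> F1&~F2 -> 0
  row 10 [1010]: F1=1 F2=1 -> F1&~F2 -> 0
  row 11 [1011]: F1=1 F2=0 -> F1&~F2 -> 1
  row 12 [1100]: F1=1 F2=1 -> F1&~F2 -> 0
  row 13 [1101]: F1=1 F2=0 -> F1&~F2 -> 1
  row 14 [1110]: F1=0 F2=1 -> F1&~F2 -> 0
  row 15 [1111]: F1=0 F2=0 -> F1&~F2 -> 0
Full result column, 4 rows per line (u,v fixed per line; w,z runs 00..11 left to right):
  rows 0-3 [u,v=00]: 1111  = hex F
  rows 4-7 [u,v=01]: 0000  = hex 0
  rows 8-11 [u,v=10]: 0001  = hex 1
  rows 12-15 [u,v=11]: 0100  = hex 4
Counterexample vector (row 0 .. row 15) = 1111000000010100
Output column grouped in 4s = 1111 0000 0001 0100 = 0xF014
Convert to decimal digit by digit (value = value*16 + digit):
  F -> 15
  15*16 + 0 = 240
  240*16 + 1 = 3841
  3841*16 + 4 = 61460
Decimal = 61460

61460
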